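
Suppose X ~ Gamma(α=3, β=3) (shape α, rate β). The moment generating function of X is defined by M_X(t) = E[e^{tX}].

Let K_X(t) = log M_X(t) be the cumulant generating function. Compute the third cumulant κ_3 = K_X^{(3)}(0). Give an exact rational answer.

M_X(t) = 27/(3 - t)^3
K_X(t) = log M_X(t) = -3*log(3 - t) + 3*log(3)
dK/dt = -3/(t - 3)
d^2K/dt^2 = 3/(t^2 - 6*t + 9)
d^3K/dt^3 = -6/(t^3 - 9*t^2 + 27*t - 27)

κ_3 = d^3K/dt^3 |_{t=0} = 2/9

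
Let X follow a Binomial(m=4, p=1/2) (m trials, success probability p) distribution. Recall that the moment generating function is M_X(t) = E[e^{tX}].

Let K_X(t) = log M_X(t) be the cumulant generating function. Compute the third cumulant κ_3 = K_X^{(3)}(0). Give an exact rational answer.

M_X(t) = (e^(t)/2 + 1/2)^4
K_X(t) = log M_X(t) = 4*log(e^(t)/2 + 1/2)
dK/dt = 4*e^(t)/(e^(t) + 1)
d^2K/dt^2 = 4*e^(t)/(e^(2*t) + 2*e^(t) + 1)
d^3K/dt^3 = (-4*e^(2*t) + 4*e^(t))/(e^(3*t) + 3*e^(2*t) + 3*e^(t) + 1)

κ_3 = d^3K/dt^3 |_{t=0} = 0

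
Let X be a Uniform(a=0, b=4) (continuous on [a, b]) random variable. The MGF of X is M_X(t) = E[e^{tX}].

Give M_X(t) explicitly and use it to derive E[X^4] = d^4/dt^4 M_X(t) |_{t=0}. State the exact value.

E[X^4] = M′′′′(0) = 256/5

M_X(t) = (e^(4*t) - 1)/(4*t)
M′(t) = (4*t*e^(4*t) - e^(4*t) + 1)/(4*t^2)
M′′(t) = (8*t^2*e^(4*t) - 4*t*e^(4*t) + e^(4*t) - 1)/(2*t^3)
M′′′(t) = (32*t^3*e^(4*t) - 24*t^2*e^(4*t) + 12*t*e^(4*t) - 3*e^(4*t) + 3)/(2*t^4)
M′′′′(t) = (64*t^4*e^(4*t) - 64*t^3*e^(4*t) + 48*t^2*e^(4*t) - 24*t*e^(4*t) + 6*e^(4*t) - 6)/t^5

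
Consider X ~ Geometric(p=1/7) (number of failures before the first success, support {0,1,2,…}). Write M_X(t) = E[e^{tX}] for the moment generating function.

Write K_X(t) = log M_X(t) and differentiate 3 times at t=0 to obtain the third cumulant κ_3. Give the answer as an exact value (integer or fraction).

κ_3 = K^(3)(0) = 546

M_X(t) = 1/(7*(1 - 6*e^(t)/7))
K_X(t) = log M_X(t) = -log(1 - 6*e^(t)/7) - log(7)
K^(3)(t) = (-252*e^(2*t) - 294*e^(t))/(216*e^(3*t) - 756*e^(2*t) + 882*e^(t) - 343)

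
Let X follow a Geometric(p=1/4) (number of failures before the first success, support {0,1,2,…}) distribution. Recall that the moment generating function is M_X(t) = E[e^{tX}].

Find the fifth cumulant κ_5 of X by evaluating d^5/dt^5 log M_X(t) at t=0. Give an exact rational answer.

κ_5 = K^(5)(0) = 12180

M_X(t) = 1/(4*(1 - 3*e^(t)/4))
K_X(t) = log M_X(t) = -log(1 - 3*e^(t)/4) - 2*log(2)
K^(5)(t) = (-324*e^(4*t) - 4752*e^(3*t) - 6336*e^(2*t) - 768*e^(t))/(243*e^(5*t) - 1620*e^(4*t) + 4320*e^(3*t) - 5760*e^(2*t) + 3840*e^(t) - 1024)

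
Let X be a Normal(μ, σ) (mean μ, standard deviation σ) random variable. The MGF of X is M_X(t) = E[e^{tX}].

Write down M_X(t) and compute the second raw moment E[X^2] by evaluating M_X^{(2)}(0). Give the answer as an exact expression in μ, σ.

E[X^2] = M′′(0) = μ^2 + σ^2

M_X(t) = e^(μ*t + σ^2*t^2/2)
M′(t) = μ*e^(μ*t)*e^(σ^2*t^2/2) + σ^2*t*e^(μ*t)*e^(σ^2*t^2/2)
M′′(t) = μ^2*e^(μ*t)*e^(σ^2*t^2/2) + 2*μ*σ^2*t*e^(μ*t)*e^(σ^2*t^2/2) + σ^4*t^2*e^(μ*t)*e^(σ^2*t^2/2) + σ^2*e^(μ*t)*e^(σ^2*t^2/2)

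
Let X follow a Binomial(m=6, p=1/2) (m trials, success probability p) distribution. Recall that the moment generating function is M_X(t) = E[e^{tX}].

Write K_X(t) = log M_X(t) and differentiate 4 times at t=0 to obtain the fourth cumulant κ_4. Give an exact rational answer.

M_X(t) = (e^(t)/2 + 1/2)^6
K_X(t) = log M_X(t) = 6*log(e^(t)/2 + 1/2)
D^4[K](t) = (6*e^(3*t) - 24*e^(2*t) + 6*e^(t))/(e^(4*t) + 4*e^(3*t) + 6*e^(2*t) + 4*e^(t) + 1)

κ_4 = D^4[K](0) = -3/4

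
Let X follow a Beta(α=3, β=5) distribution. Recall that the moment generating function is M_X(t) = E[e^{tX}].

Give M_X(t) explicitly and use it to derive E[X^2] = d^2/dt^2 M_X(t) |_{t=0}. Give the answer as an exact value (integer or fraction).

E[X^2] = d^2M/dt^2 |_{t=0} = 1/6

M_X(t) = ₁F₁(3; 8; t)
dM/dt = 3*₁F₁(4; 9; t)/8
d^2M/dt^2 = ₁F₁(5; 10; t)/6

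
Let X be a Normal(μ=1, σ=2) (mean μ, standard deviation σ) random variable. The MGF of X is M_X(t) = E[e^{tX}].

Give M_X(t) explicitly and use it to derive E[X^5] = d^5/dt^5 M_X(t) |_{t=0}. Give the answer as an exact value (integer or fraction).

E[X^5] = d^5M/dt^5 |_{t=0} = 281

M_X(t) = e^(2*t^2 + t)
dM/dt = 4*t*e^(t)*e^(2*t^2) + e^(t)*e^(2*t^2)
d^2M/dt^2 = 16*t^2*e^(t)*e^(2*t^2) + 8*t*e^(t)*e^(2*t^2) + 5*e^(t)*e^(2*t^2)
d^3M/dt^3 = 64*t^3*e^(t)*e^(2*t^2) + 48*t^2*e^(t)*e^(2*t^2) + 60*t*e^(t)*e^(2*t^2) + 13*e^(t)*e^(2*t^2)
d^4M/dt^4 = 256*t^4*e^(t)*e^(2*t^2) + 256*t^3*e^(t)*e^(2*t^2) + 480*t^2*e^(t)*e^(2*t^2) + 208*t*e^(t)*e^(2*t^2) + 73*e^(t)*e^(2*t^2)
d^5M/dt^5 = 1024*t^5*e^(t)*e^(2*t^2) + 1280*t^4*e^(t)*e^(2*t^2) + 3200*t^3*e^(t)*e^(2*t^2) + 2080*t^2*e^(t)*e^(2*t^2) + 1460*t*e^(t)*e^(2*t^2) + 281*e^(t)*e^(2*t^2)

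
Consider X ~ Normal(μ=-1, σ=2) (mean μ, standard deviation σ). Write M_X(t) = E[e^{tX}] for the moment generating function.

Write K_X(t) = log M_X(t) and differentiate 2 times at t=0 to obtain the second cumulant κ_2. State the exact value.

κ_2 = K′′(0) = 4

M_X(t) = e^(2*t^2 - t)
K_X(t) = log M_X(t) = 2*t^2 - t
K′(t) = 4*t - 1
K′′(t) = 4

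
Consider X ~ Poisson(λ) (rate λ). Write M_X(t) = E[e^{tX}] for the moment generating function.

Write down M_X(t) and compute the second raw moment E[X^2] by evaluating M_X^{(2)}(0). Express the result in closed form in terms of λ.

E[X^2] = M^(2)(0) = λ*(λ + 1)

M_X(t) = e^(λ*(e^(t) - 1))
M^(2)(t) = (λ^2*e^(2*t)*e^(λ*e^(t)) + λ*e^(t)*e^(λ*e^(t)))*e^(-λ)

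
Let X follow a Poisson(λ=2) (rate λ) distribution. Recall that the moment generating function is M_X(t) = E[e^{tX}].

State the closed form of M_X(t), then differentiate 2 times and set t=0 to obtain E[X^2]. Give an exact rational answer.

E[X^2] = d^2M/dt^2 |_{t=0} = 6

M_X(t) = e^(2*e^(t) - 2)
dM/dt = 2*e^(-2)*e^(t)*e^(2*e^(t))
d^2M/dt^2 = (4*e^(2*t)*e^(2*e^(t)) + 2*e^(t)*e^(2*e^(t)))*e^(-2)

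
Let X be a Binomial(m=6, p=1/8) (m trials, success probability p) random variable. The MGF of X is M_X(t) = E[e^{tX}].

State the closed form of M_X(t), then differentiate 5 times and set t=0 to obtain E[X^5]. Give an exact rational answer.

E[X^5] = M′′′′′(0) = 29781/2048

M_X(t) = (e^(t)/8 + 7/8)^6
M′(t) = 3*e^(6*t)/131072 + 105*e^(5*t)/131072 + 735*e^(4*t)/65536 + 5145*e^(3*t)/65536 + 36015*e^(2*t)/131072 + 50421*e^(t)/131072
M′′(t) = 9*e^(6*t)/65536 + 525*e^(5*t)/131072 + 735*e^(4*t)/16384 + 15435*e^(3*t)/65536 + 36015*e^(2*t)/65536 + 50421*e^(t)/131072
M′′′(t) = 27*e^(6*t)/32768 + 2625*e^(5*t)/131072 + 735*e^(4*t)/4096 + 46305*e^(3*t)/65536 + 36015*e^(2*t)/32768 + 50421*e^(t)/131072
M′′′′(t) = 81*e^(6*t)/16384 + 13125*e^(5*t)/131072 + 735*e^(4*t)/1024 + 138915*e^(3*t)/65536 + 36015*e^(2*t)/16384 + 50421*e^(t)/131072
M′′′′′(t) = 243*e^(6*t)/8192 + 65625*e^(5*t)/131072 + 735*e^(4*t)/256 + 416745*e^(3*t)/65536 + 36015*e^(2*t)/8192 + 50421*e^(t)/131072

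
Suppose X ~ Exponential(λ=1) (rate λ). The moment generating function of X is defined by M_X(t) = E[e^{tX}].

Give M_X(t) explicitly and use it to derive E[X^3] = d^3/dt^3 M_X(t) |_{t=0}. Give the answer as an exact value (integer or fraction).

E[X^3] = d^3M/dt^3 |_{t=0} = 6

M_X(t) = 1/(1 - t)
dM/dt = 1/(t^2 - 2*t + 1)
d^2M/dt^2 = -2/(t^3 - 3*t^2 + 3*t - 1)
d^3M/dt^3 = 6/(t^4 - 4*t^3 + 6*t^2 - 4*t + 1)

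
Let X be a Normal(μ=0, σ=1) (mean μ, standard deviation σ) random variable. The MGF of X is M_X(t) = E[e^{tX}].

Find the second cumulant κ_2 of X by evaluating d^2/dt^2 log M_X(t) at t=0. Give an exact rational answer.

M_X(t) = e^(t^2/2)
K_X(t) = log M_X(t) = t^2/2
K′(t) = t
K′′(t) = 1

κ_2 = K′′(0) = 1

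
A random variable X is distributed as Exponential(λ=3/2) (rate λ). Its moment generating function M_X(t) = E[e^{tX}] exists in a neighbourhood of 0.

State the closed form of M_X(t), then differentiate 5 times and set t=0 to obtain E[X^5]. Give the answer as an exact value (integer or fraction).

E[X^5] = M′′′′′(0) = 1280/81

M_X(t) = 3/(2*(3/2 - t))
M′(t) = 6/(4*t^2 - 12*t + 9)
M′′(t) = -24/(8*t^3 - 36*t^2 + 54*t - 27)
M′′′(t) = 144/(16*t^4 - 96*t^3 + 216*t^2 - 216*t + 81)
M′′′′(t) = -1152/(32*t^5 - 240*t^4 + 720*t^3 - 1080*t^2 + 810*t - 243)
M′′′′′(t) = 11520/(64*t^6 - 576*t^5 + 2160*t^4 - 4320*t^3 + 4860*t^2 - 2916*t + 729)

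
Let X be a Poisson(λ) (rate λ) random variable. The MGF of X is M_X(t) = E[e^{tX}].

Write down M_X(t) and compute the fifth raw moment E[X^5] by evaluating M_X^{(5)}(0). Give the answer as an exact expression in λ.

E[X^5] = M′′′′′(0) = λ*(λ^4 + 10*λ^3 + 25*λ^2 + 15*λ + 1)

M_X(t) = e^(λ*(e^(t) - 1))
M′(t) = λ*e^(-λ)*e^(t)*e^(λ*e^(t))
M′′(t) = (λ^2*e^(2*t)*e^(λ*e^(t)) + λ*e^(t)*e^(λ*e^(t)))*e^(-λ)
M′′′(t) = (λ^3*e^(3*t)*e^(λ*e^(t)) + 3*λ^2*e^(2*t)*e^(λ*e^(t)) + λ*e^(t)*e^(λ*e^(t)))*e^(-λ)
M′′′′(t) = (λ^4*e^(4*t)*e^(λ*e^(t)) + 6*λ^3*e^(3*t)*e^(λ*e^(t)) + 7*λ^2*e^(2*t)*e^(λ*e^(t)) + λ*e^(t)*e^(λ*e^(t)))*e^(-λ)
M′′′′′(t) = (λ^5*e^(5*t)*e^(λ*e^(t)) + 10*λ^4*e^(4*t)*e^(λ*e^(t)) + 25*λ^3*e^(3*t)*e^(λ*e^(t)) + 15*λ^2*e^(2*t)*e^(λ*e^(t)) + λ*e^(t)*e^(λ*e^(t)))*e^(-λ)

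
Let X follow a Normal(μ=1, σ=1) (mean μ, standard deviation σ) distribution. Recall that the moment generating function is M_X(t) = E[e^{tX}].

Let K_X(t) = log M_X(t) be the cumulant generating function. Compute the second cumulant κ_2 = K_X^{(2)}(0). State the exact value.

κ_2 = K^(2)(0) = 1

M_X(t) = e^(t^2/2 + t)
K_X(t) = log M_X(t) = t^2/2 + t
K^(2)(t) = 1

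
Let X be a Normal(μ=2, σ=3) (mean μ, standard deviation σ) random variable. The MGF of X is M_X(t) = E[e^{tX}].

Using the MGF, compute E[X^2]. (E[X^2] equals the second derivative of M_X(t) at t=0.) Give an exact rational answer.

M_X(t) = e^(9*t^2/2 + 2*t)
D^2[M](t) = 81*t^2*e^(2*t)*e^(9*t^2/2) + 36*t*e^(2*t)*e^(9*t^2/2) + 13*e^(2*t)*e^(9*t^2/2)

E[X^2] = D^2[M](0) = 13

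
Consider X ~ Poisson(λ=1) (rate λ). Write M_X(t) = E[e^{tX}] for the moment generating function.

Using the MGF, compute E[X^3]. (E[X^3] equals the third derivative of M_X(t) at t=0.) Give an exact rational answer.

M_X(t) = e^(e^(t) - 1)
M′(t) = e^(-1)*e^(t)*e^(e^(t))
M′′(t) = (e^(2*t)*e^(e^(t)) + e^(t)*e^(e^(t)))*e^(-1)
M′′′(t) = (e^(3*t)*e^(e^(t)) + 3*e^(2*t)*e^(e^(t)) + e^(t)*e^(e^(t)))*e^(-1)

E[X^3] = M′′′(0) = 5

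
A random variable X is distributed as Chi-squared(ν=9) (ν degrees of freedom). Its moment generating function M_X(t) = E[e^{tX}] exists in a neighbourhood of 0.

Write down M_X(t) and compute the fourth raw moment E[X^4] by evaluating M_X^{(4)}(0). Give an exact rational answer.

E[X^4] = M^(4)(0) = 19305

M_X(t) = (1 - 2*t)^(-9/2)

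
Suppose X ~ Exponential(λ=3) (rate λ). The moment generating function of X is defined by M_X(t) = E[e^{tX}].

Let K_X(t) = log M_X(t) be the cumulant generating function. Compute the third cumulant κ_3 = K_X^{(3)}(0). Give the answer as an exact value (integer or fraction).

M_X(t) = 3/(3 - t)
K_X(t) = log M_X(t) = -log(3 - t) + log(3)
K′(t) = -1/(t - 3)
K′′(t) = 1/(t^2 - 6*t + 9)
K′′′(t) = -2/(t^3 - 9*t^2 + 27*t - 27)

κ_3 = K′′′(0) = 2/27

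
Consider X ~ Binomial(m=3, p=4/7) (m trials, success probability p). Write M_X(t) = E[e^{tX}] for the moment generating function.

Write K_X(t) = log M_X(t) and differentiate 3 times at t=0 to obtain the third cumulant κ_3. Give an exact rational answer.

M_X(t) = (4*e^(t)/7 + 3/7)^3
K_X(t) = log M_X(t) = 3*log(4*e^(t)/7 + 3/7)
K′(t) = 12*e^(t)/(4*e^(t) + 3)
K′′(t) = 36*e^(t)/(16*e^(2*t) + 24*e^(t) + 9)
K′′′(t) = (-144*e^(2*t) + 108*e^(t))/(64*e^(3*t) + 144*e^(2*t) + 108*e^(t) + 27)

κ_3 = K′′′(0) = -36/343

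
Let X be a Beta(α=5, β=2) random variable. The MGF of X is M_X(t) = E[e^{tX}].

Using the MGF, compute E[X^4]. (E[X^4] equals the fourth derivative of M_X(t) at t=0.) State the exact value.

M_X(t) = ₁F₁(5; 7; t)
dM/dt = 5*₁F₁(6; 8; t)/7
d^2M/dt^2 = 15*₁F₁(7; 9; t)/28
d^3M/dt^3 = 5*₁F₁(8; 10; t)/12
d^4M/dt^4 = ₁F₁(9; 11; t)/3

E[X^4] = d^4M/dt^4 |_{t=0} = 1/3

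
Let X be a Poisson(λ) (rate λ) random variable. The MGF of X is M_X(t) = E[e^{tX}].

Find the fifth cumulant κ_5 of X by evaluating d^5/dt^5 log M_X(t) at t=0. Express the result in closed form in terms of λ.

M_X(t) = e^(λ*(e^(t) - 1))
K_X(t) = log M_X(t) = λ*(e^(t) - 1)
D^5[K](t) = λ*e^(t)

κ_5 = D^5[K](0) = λ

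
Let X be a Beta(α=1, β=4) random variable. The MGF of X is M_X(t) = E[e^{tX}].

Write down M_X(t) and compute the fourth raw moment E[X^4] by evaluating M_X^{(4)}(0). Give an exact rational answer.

E[X^4] = M′′′′(0) = 1/70

M_X(t) = ₁F₁(1; 5; t)
M′(t) = ₁F₁(2; 6; t)/5
M′′(t) = ₁F₁(3; 7; t)/15
M′′′(t) = ₁F₁(4; 8; t)/35
M′′′′(t) = ₁F₁(5; 9; t)/70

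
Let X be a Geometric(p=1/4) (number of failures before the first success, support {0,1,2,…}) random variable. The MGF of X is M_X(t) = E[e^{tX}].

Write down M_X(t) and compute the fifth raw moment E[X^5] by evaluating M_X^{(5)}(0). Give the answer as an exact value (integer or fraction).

E[X^5] = M^(5)(0) = 52923

M_X(t) = 1/(4*(1 - 3*e^(t)/4))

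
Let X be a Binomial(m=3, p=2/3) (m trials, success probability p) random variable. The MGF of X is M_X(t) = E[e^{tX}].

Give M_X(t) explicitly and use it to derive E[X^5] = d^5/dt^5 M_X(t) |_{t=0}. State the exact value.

E[X^5] = M^(5)(0) = 778/9

M_X(t) = (2*e^(t)/3 + 1/3)^3
M^(5)(t) = 72*e^(3*t) + 128*e^(2*t)/9 + 2*e^(t)/9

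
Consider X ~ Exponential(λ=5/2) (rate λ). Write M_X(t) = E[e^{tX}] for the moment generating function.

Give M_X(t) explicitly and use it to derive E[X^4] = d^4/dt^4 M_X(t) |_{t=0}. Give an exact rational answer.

M_X(t) = 5/(2*(5/2 - t))
D^4[M](t) = -1920/(32*t^5 - 400*t^4 + 2000*t^3 - 5000*t^2 + 6250*t - 3125)

E[X^4] = D^4[M](0) = 384/625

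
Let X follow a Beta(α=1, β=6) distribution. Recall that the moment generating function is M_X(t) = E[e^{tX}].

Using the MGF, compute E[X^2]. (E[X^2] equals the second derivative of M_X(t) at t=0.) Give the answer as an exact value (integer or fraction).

M_X(t) = ₁F₁(1; 7; t)
D^2[M](t) = ₁F₁(3; 9; t)/28

E[X^2] = D^2[M](0) = 1/28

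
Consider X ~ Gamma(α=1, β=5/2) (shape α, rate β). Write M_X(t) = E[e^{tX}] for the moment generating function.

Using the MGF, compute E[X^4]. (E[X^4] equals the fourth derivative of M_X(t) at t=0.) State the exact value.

E[X^4] = D^4[M](0) = 384/625

M_X(t) = 5/(2*(5/2 - t))
D^4[M](t) = -1920/(32*t^5 - 400*t^4 + 2000*t^3 - 5000*t^2 + 6250*t - 3125)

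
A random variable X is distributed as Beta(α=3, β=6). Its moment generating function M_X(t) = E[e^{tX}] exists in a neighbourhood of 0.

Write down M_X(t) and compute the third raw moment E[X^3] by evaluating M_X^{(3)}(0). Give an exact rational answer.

M_X(t) = ₁F₁(3; 9; t)
M′(t) = ₁F₁(4; 10; t)/3
M′′(t) = 2*₁F₁(5; 11; t)/15
M′′′(t) = 2*₁F₁(6; 12; t)/33

E[X^3] = M′′′(0) = 2/33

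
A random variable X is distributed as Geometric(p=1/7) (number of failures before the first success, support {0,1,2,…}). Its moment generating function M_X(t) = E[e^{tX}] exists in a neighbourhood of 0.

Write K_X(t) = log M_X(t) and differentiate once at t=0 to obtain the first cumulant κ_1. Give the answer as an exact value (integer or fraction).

M_X(t) = 1/(7*(1 - 6*e^(t)/7))
K_X(t) = log M_X(t) = -log(1 - 6*e^(t)/7) - log(7)
K′(t) = -6*e^(t)/(6*e^(t) - 7)

κ_1 = K′(0) = 6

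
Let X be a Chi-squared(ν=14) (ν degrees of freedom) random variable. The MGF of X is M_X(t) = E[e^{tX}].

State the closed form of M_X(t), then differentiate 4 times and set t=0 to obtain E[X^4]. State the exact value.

E[X^4] = M′′′′(0) = 80640

M_X(t) = (1 - 2*t)^(-7)
M′(t) = 14/(256*t^8 - 1024*t^7 + 1792*t^6 - 1792*t^5 + 1120*t^4 - 448*t^3 + 112*t^2 - 16*t + 1)
M′′(t) = -224/(512*t^9 - 2304*t^8 + 4608*t^7 - 5376*t^6 + 4032*t^5 - 2016*t^4 + 672*t^3 - 144*t^2 + 18*t - 1)
M′′′(t) = 4032/(1024*t^10 - 5120*t^9 + 11520*t^8 - 15360*t^7 + 13440*t^6 - 8064*t^5 + 3360*t^4 - 960*t^3 + 180*t^2 - 20*t + 1)
M′′′′(t) = -80640/(2048*t^11 - 11264*t^10 + 28160*t^9 - 42240*t^8 + 42240*t^7 - 29568*t^6 + 14784*t^5 - 5280*t^4 + 1320*t^3 - 220*t^2 + 22*t - 1)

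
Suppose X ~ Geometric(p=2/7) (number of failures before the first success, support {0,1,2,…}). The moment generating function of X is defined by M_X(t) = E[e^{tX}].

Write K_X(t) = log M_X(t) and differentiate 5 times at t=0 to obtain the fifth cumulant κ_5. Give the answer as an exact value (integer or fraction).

κ_5 = K′′′′′(0) = 5565

M_X(t) = 2/(7*(1 - 5*e^(t)/7))
K_X(t) = log M_X(t) = -log(1 - 5*e^(t)/7) - log(7) + log(2)
K′(t) = -5*e^(t)/(5*e^(t) - 7)
K′′(t) = 35*e^(t)/(25*e^(2*t) - 70*e^(t) + 49)
K′′′(t) = (-175*e^(2*t) - 245*e^(t))/(125*e^(3*t) - 525*e^(2*t) + 735*e^(t) - 343)
K′′′′(t) = (875*e^(3*t) + 4900*e^(2*t) + 1715*e^(t))/(625*e^(4*t) - 3500*e^(3*t) + 7350*e^(2*t) - 6860*e^(t) + 2401)
K′′′′′(t) = (-4375*e^(4*t) - 67375*e^(3*t) - 94325*e^(2*t) - 12005*e^(t))/(3125*e^(5*t) - 21875*e^(4*t) + 61250*e^(3*t) - 85750*e^(2*t) + 60025*e^(t) - 16807)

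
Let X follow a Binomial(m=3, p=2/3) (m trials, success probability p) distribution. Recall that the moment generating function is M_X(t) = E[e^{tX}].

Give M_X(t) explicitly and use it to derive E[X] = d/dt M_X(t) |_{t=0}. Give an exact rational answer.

M_X(t) = (2*e^(t)/3 + 1/3)^3
D[M](t) = 8*e^(3*t)/9 + 8*e^(2*t)/9 + 2*e^(t)/9

E[X] = D[M](0) = 2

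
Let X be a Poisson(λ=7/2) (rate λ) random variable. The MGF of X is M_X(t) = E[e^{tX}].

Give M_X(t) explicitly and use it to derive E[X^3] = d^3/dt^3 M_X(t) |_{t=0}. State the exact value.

E[X^3] = M^(3)(0) = 665/8

M_X(t) = e^(7*e^(t)/2 - 7/2)
M^(3)(t) = (343*e^(3*t)*e^(7*e^(t)/2) + 294*e^(2*t)*e^(7*e^(t)/2) + 28*e^(t)*e^(7*e^(t)/2))*e^(-7/2)/8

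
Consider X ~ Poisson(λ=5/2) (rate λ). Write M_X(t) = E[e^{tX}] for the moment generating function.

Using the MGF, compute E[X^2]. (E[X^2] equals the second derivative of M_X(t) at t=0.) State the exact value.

E[X^2] = M^(2)(0) = 35/4

M_X(t) = e^(5*e^(t)/2 - 5/2)
M^(2)(t) = (25*e^(2*t)*e^(5*e^(t)/2) + 10*e^(t)*e^(5*e^(t)/2))*e^(-5/2)/4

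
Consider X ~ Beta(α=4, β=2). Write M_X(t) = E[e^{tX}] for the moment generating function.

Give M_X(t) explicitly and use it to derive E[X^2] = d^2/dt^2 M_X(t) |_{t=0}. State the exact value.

M_X(t) = ₁F₁(4; 6; t)
dM/dt = 2*₁F₁(5; 7; t)/3
d^2M/dt^2 = 10*₁F₁(6; 8; t)/21

E[X^2] = d^2M/dt^2 |_{t=0} = 10/21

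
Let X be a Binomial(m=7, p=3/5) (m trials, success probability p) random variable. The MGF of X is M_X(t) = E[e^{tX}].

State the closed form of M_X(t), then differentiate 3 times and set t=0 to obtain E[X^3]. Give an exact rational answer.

E[X^3] = M^(3)(0) = 2373/25

M_X(t) = (3*e^(t)/5 + 2/5)^7
M^(3)(t) = 750141*e^(7*t)/78125 + 2204496*e^(6*t)/78125 + 20412*e^(5*t)/625 + 290304*e^(4*t)/15625 + 81648*e^(3*t)/15625 + 48384*e^(2*t)/78125 + 1344*e^(t)/78125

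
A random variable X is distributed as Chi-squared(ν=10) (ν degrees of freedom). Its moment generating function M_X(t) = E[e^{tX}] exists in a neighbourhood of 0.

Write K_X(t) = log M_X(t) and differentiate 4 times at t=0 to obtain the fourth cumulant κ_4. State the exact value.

M_X(t) = (1 - 2*t)^(-5)
K_X(t) = log M_X(t) = -5*log(1 - 2*t)
K′(t) = -10/(2*t - 1)
K′′(t) = 20/(4*t^2 - 4*t + 1)
K′′′(t) = -80/(8*t^3 - 12*t^2 + 6*t - 1)
K′′′′(t) = 480/(16*t^4 - 32*t^3 + 24*t^2 - 8*t + 1)

κ_4 = K′′′′(0) = 480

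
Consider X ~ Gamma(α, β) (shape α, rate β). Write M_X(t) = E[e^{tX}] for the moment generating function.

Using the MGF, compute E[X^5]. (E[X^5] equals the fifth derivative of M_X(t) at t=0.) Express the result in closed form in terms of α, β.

E[X^5] = D^5[M](0) = α*(α^4 + 10*α^3 + 35*α^2 + 50*α + 24)/β^5

M_X(t) = (β/(β - t))^α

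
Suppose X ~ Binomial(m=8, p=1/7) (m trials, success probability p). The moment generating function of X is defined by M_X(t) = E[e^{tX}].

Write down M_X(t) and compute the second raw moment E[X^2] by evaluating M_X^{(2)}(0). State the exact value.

E[X^2] = d^2M/dt^2 |_{t=0} = 16/7

M_X(t) = (e^(t)/7 + 6/7)^8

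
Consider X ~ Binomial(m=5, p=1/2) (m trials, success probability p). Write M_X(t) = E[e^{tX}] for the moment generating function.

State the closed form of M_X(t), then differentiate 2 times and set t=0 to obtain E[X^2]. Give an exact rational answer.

M_X(t) = (e^(t)/2 + 1/2)^5
dM/dt = 5*e^(5*t)/32 + 5*e^(4*t)/8 + 15*e^(3*t)/16 + 5*e^(2*t)/8 + 5*e^(t)/32
d^2M/dt^2 = 25*e^(5*t)/32 + 5*e^(4*t)/2 + 45*e^(3*t)/16 + 5*e^(2*t)/4 + 5*e^(t)/32

E[X^2] = d^2M/dt^2 |_{t=0} = 15/2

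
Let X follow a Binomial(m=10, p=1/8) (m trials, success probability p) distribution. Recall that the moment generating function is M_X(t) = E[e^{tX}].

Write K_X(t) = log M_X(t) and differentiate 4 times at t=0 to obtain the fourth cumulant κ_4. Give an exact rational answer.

κ_4 = K′′′′(0) = 385/1024

M_X(t) = (e^(t)/8 + 7/8)^10
K_X(t) = log M_X(t) = 10*log(e^(t)/8 + 7/8)
K′(t) = 10*e^(t)/(e^(t) + 7)
K′′(t) = 70*e^(t)/(e^(2*t) + 14*e^(t) + 49)
K′′′(t) = (-70*e^(2*t) + 490*e^(t))/(e^(3*t) + 21*e^(2*t) + 147*e^(t) + 343)
K′′′′(t) = (70*e^(3*t) - 1960*e^(2*t) + 3430*e^(t))/(e^(4*t) + 28*e^(3*t) + 294*e^(2*t) + 1372*e^(t) + 2401)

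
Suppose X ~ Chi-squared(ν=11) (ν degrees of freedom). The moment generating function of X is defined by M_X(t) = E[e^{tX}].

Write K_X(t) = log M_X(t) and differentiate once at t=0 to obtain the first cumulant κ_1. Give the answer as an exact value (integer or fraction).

M_X(t) = (1 - 2*t)^(-11/2)
K_X(t) = log M_X(t) = -11*log(1 - 2*t)/2
dK/dt = -11/(2*t - 1)

κ_1 = dK/dt |_{t=0} = 11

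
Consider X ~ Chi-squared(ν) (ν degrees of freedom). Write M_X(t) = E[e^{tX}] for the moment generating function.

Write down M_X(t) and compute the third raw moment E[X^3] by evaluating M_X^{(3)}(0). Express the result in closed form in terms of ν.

M_X(t) = (1 - 2*t)^(-ν/2)
D^3[M](t) = (-ν^3 - 6*ν^2 - 8*ν)/(8*t^3*(1 - 2*t)^(ν/2) - 12*t^2*(1 - 2*t)^(ν/2) + 6*t*(1 - 2*t)^(ν/2) - (1 - 2*t)^(ν/2))

E[X^3] = D^3[M](0) = ν*(ν^2 + 6*ν + 8)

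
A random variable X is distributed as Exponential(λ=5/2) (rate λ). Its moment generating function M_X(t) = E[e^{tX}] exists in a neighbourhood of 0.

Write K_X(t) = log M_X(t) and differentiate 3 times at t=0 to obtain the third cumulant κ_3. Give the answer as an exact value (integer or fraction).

M_X(t) = 5/(2*(5/2 - t))
K_X(t) = log M_X(t) = -log(5/2 - t) - log(2) + log(5)
K^(3)(t) = -16/(8*t^3 - 60*t^2 + 150*t - 125)

κ_3 = K^(3)(0) = 16/125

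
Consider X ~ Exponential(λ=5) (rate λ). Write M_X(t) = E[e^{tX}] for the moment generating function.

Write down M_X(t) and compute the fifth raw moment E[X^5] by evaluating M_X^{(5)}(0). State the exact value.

E[X^5] = M^(5)(0) = 24/625

M_X(t) = 5/(5 - t)
M^(5)(t) = 600/(t^6 - 30*t^5 + 375*t^4 - 2500*t^3 + 9375*t^2 - 18750*t + 15625)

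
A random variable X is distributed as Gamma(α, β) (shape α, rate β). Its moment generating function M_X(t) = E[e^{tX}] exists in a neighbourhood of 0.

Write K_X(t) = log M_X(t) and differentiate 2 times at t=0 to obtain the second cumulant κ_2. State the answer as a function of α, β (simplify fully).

M_X(t) = (β/(β - t))^α
K_X(t) = log M_X(t) = α*(log(β) - log(β - t))
D^2[K](t) = α/(β^2 - 2*β*t + t^2)

κ_2 = D^2[K](0) = α/β^2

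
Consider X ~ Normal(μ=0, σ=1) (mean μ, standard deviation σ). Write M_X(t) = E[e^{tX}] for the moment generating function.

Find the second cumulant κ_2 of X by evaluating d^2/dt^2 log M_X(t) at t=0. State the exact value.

κ_2 = d^2K/dt^2 |_{t=0} = 1

M_X(t) = e^(t^2/2)
K_X(t) = log M_X(t) = t^2/2
dK/dt = t
d^2K/dt^2 = 1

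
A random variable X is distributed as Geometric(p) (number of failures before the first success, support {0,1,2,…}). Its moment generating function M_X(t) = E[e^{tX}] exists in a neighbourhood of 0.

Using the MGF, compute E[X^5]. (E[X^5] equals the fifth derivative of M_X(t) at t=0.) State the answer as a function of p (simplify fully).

E[X^5] = d^5M/dt^5 |_{t=0} = -1 + 31/p - 180/p^2 + 390/p^3 - 360/p^4 + 120/p^5

M_X(t) = p/(-(1 - p)*e^(t) + 1)
dM/dt = (-p^2*e^(t) + p*e^(t))/(p^2*e^(2*t) - 2*p*e^(2*t) + 2*p*e^(t) + e^(2*t) - 2*e^(t) + 1)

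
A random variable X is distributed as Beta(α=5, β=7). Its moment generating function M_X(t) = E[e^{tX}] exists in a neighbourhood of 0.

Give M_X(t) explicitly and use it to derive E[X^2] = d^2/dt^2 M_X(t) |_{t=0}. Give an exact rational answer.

M_X(t) = ₁F₁(5; 12; t)
M′(t) = 5*₁F₁(6; 13; t)/12
M′′(t) = 5*₁F₁(7; 14; t)/26

E[X^2] = M′′(0) = 5/26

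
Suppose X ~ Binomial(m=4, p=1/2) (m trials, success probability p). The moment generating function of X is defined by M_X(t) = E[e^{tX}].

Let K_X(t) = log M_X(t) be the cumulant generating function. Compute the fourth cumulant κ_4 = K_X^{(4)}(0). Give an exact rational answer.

κ_4 = K′′′′(0) = -1/2

M_X(t) = (e^(t)/2 + 1/2)^4
K_X(t) = log M_X(t) = 4*log(e^(t)/2 + 1/2)
K′(t) = 4*e^(t)/(e^(t) + 1)
K′′(t) = 4*e^(t)/(e^(2*t) + 2*e^(t) + 1)
K′′′(t) = (-4*e^(2*t) + 4*e^(t))/(e^(3*t) + 3*e^(2*t) + 3*e^(t) + 1)
K′′′′(t) = (4*e^(3*t) - 16*e^(2*t) + 4*e^(t))/(e^(4*t) + 4*e^(3*t) + 6*e^(2*t) + 4*e^(t) + 1)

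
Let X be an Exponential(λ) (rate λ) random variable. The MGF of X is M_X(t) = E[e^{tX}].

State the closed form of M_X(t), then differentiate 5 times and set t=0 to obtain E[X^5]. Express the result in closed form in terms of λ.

E[X^5] = M′′′′′(0) = 120/λ^5

M_X(t) = λ/(λ - t)
M′(t) = λ/(λ^2 - 2*λ*t + t^2)
M′′(t) = -2*λ/(-λ^3 + 3*λ^2*t - 3*λ*t^2 + t^3)
M′′′(t) = 6*λ/(λ^4 - 4*λ^3*t + 6*λ^2*t^2 - 4*λ*t^3 + t^4)
M′′′′(t) = -24*λ/(-λ^5 + 5*λ^4*t - 10*λ^3*t^2 + 10*λ^2*t^3 - 5*λ*t^4 + t^5)
M′′′′′(t) = 120*λ/(λ^6 - 6*λ^5*t + 15*λ^4*t^2 - 20*λ^3*t^3 + 15*λ^2*t^4 - 6*λ*t^5 + t^6)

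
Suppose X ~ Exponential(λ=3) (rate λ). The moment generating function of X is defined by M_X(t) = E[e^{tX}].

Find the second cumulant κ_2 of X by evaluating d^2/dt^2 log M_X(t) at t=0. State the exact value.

M_X(t) = 3/(3 - t)
K_X(t) = log M_X(t) = -log(3 - t) + log(3)
D^2[K](t) = 1/(t^2 - 6*t + 9)

κ_2 = D^2[K](0) = 1/9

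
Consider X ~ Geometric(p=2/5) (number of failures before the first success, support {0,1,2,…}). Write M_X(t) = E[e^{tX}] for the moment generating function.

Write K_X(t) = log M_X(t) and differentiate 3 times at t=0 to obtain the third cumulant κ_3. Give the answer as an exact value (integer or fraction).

M_X(t) = 2/(5*(1 - 3*e^(t)/5))
K_X(t) = log M_X(t) = -log(1 - 3*e^(t)/5) - log(5) + log(2)
D^3[K](t) = (-45*e^(2*t) - 75*e^(t))/(27*e^(3*t) - 135*e^(2*t) + 225*e^(t) - 125)

κ_3 = D^3[K](0) = 15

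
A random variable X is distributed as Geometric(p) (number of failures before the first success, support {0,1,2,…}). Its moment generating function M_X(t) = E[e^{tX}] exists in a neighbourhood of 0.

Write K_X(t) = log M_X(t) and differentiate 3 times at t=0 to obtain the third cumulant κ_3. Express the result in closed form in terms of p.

M_X(t) = p/(-(1 - p)*e^(t) + 1)
K_X(t) = log M_X(t) = log(p) - log(-(1 - p)*e^(t) + 1)

κ_3 = K^(3)(0) = (p^2 - 3*p + 2)/p^3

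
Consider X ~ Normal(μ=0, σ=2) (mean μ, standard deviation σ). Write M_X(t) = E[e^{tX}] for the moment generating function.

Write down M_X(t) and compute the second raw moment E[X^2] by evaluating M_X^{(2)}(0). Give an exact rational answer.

E[X^2] = M^(2)(0) = 4

M_X(t) = e^(2*t^2)
M^(2)(t) = 16*t^2*e^(2*t^2) + 4*e^(2*t^2)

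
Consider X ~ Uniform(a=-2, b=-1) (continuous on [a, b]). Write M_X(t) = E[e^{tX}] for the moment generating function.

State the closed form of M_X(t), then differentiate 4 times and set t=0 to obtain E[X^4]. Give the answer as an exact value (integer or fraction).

E[X^4] = M^(4)(0) = 31/5

M_X(t) = (e^(-t) - e^(-2*t))/t
M^(4)(t) = (t^4*e^(t) - 16*t^4 + 4*t^3*e^(t) - 32*t^3 + 12*t^2*e^(t) - 48*t^2 + 24*t*e^(t) - 48*t + 24*e^(t) - 24)*e^(-2*t)/t^5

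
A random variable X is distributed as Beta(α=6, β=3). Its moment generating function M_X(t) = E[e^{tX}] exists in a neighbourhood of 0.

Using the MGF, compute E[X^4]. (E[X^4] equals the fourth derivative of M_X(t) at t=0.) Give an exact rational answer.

E[X^4] = d^4M/dt^4 |_{t=0} = 14/55

M_X(t) = ₁F₁(6; 9; t)
dM/dt = 2*₁F₁(7; 10; t)/3
d^2M/dt^2 = 7*₁F₁(8; 11; t)/15
d^3M/dt^3 = 56*₁F₁(9; 12; t)/165
d^4M/dt^4 = 14*₁F₁(10; 13; t)/55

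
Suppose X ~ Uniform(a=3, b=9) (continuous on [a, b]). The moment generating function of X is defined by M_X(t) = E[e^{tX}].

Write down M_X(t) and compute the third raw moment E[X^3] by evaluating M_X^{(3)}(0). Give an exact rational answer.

M_X(t) = (e^(9*t) - e^(3*t))/(6*t)
M^(3)(t) = (243*t^3*e^(9*t) - 9*t^3*e^(3*t) - 81*t^2*e^(9*t) + 9*t^2*e^(3*t) + 18*t*e^(9*t) - 6*t*e^(3*t) - 2*e^(9*t) + 2*e^(3*t))/(2*t^4)

E[X^3] = M^(3)(0) = 270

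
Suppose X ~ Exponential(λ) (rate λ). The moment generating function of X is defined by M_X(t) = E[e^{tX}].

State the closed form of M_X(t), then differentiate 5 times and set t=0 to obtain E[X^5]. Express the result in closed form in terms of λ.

M_X(t) = λ/(λ - t)
M^(5)(t) = 120*λ/(λ^6 - 6*λ^5*t + 15*λ^4*t^2 - 20*λ^3*t^3 + 15*λ^2*t^4 - 6*λ*t^5 + t^6)

E[X^5] = M^(5)(0) = 120/λ^5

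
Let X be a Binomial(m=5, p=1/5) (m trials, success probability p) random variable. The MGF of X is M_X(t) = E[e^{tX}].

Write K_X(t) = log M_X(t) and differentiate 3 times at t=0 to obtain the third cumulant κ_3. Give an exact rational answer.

M_X(t) = (e^(t)/5 + 4/5)^5
K_X(t) = log M_X(t) = 5*log(e^(t)/5 + 4/5)
D^3[K](t) = (-20*e^(2*t) + 80*e^(t))/(e^(3*t) + 12*e^(2*t) + 48*e^(t) + 64)

κ_3 = D^3[K](0) = 12/25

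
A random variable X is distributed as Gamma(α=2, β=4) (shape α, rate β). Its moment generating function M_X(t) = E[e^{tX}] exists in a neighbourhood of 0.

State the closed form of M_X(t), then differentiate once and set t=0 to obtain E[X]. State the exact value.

E[X] = dM/dt |_{t=0} = 1/2

M_X(t) = 16/(4 - t)^2
dM/dt = -32/(t^3 - 12*t^2 + 48*t - 64)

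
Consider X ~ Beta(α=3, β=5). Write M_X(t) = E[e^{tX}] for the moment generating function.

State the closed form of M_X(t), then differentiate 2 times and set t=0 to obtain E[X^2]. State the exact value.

M_X(t) = ₁F₁(3; 8; t)
D^2[M](t) = ₁F₁(5; 10; t)/6

E[X^2] = D^2[M](0) = 1/6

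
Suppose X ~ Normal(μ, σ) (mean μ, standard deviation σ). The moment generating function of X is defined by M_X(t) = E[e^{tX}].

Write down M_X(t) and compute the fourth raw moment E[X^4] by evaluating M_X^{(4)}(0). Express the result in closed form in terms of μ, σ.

E[X^4] = d^4M/dt^4 |_{t=0} = μ^4 + 6*μ^2*σ^2 + 3*σ^4

M_X(t) = e^(μ*t + σ^2*t^2/2)
dM/dt = μ*e^(μ*t)*e^(σ^2*t^2/2) + σ^2*t*e^(μ*t)*e^(σ^2*t^2/2)
d^2M/dt^2 = μ^2*e^(μ*t)*e^(σ^2*t^2/2) + 2*μ*σ^2*t*e^(μ*t)*e^(σ^2*t^2/2) + σ^4*t^2*e^(μ*t)*e^(σ^2*t^2/2) + σ^2*e^(μ*t)*e^(σ^2*t^2/2)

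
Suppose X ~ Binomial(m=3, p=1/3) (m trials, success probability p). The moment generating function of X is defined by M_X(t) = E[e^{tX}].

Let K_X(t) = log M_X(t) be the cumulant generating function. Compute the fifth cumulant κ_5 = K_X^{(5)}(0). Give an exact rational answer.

κ_5 = D^5[K](0) = -10/27

M_X(t) = (e^(t)/3 + 2/3)^3
K_X(t) = log M_X(t) = 3*log(e^(t)/3 + 2/3)
D^5[K](t) = (-6*e^(4*t) + 132*e^(3*t) - 264*e^(2*t) + 48*e^(t))/(e^(5*t) + 10*e^(4*t) + 40*e^(3*t) + 80*e^(2*t) + 80*e^(t) + 32)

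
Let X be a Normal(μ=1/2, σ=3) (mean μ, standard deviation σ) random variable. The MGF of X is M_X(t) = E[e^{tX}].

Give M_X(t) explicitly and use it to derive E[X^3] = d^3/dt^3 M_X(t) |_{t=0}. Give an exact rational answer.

M_X(t) = e^(9*t^2/2 + t/2)
M′(t) = 9*t*e^(t/2)*e^(9*t^2/2) + e^(t/2)*e^(9*t^2/2)/2
M′′(t) = 81*t^2*e^(t/2)*e^(9*t^2/2) + 9*t*e^(t/2)*e^(9*t^2/2) + 37*e^(t/2)*e^(9*t^2/2)/4
M′′′(t) = 729*t^3*e^(t/2)*e^(9*t^2/2) + 243*t^2*e^(t/2)*e^(9*t^2/2)/2 + 999*t*e^(t/2)*e^(9*t^2/2)/4 + 109*e^(t/2)*e^(9*t^2/2)/8

E[X^3] = M′′′(0) = 109/8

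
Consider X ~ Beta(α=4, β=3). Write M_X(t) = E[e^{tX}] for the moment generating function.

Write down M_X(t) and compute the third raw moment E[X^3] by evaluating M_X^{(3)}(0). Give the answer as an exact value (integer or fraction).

M_X(t) = ₁F₁(4; 7; t)
M′(t) = 4*₁F₁(5; 8; t)/7
M′′(t) = 5*₁F₁(6; 9; t)/14
M′′′(t) = 5*₁F₁(7; 10; t)/21

E[X^3] = M′′′(0) = 5/21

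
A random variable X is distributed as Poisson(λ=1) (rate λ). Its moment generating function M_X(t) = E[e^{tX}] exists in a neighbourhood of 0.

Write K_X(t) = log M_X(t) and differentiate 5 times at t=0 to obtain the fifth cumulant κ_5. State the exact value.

κ_5 = K′′′′′(0) = 1

M_X(t) = e^(e^(t) - 1)
K_X(t) = log M_X(t) = e^(t) - 1
K′(t) = e^(t)
K′′(t) = e^(t)
K′′′(t) = e^(t)
K′′′′(t) = e^(t)
K′′′′′(t) = e^(t)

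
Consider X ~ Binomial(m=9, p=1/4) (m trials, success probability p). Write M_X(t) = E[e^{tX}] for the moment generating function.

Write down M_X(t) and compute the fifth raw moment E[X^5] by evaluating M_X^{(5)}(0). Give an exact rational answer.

M_X(t) = (e^(t)/4 + 3/4)^9

E[X^5] = D^5[M](0) = 25569/64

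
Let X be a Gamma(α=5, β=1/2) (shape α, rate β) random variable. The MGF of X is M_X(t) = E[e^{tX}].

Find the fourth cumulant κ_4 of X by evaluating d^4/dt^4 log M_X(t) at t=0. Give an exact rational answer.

κ_4 = d^4K/dt^4 |_{t=0} = 480

M_X(t) = 1/(32*(1/2 - t)^5)
K_X(t) = log M_X(t) = -5*log(1/2 - t) - 5*log(2)
dK/dt = -10/(2*t - 1)
d^2K/dt^2 = 20/(4*t^2 - 4*t + 1)
d^3K/dt^3 = -80/(8*t^3 - 12*t^2 + 6*t - 1)
d^4K/dt^4 = 480/(16*t^4 - 32*t^3 + 24*t^2 - 8*t + 1)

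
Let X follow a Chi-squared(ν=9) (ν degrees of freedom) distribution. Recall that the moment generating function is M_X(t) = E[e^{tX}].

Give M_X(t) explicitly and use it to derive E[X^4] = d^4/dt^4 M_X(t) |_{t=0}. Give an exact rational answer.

E[X^4] = D^4[M](0) = 19305

M_X(t) = (1 - 2*t)^(-9/2)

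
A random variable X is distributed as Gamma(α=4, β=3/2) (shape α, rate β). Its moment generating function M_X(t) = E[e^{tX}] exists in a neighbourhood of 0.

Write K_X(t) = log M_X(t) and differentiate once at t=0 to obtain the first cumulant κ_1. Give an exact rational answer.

M_X(t) = 81/(16*(3/2 - t)^4)
K_X(t) = log M_X(t) = -4*log(3/2 - t) - 4*log(2) + 4*log(3)
dK/dt = -8/(2*t - 3)

κ_1 = dK/dt |_{t=0} = 8/3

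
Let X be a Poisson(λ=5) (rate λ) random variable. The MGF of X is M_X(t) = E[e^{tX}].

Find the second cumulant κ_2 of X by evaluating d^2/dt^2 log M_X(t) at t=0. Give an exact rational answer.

κ_2 = d^2K/dt^2 |_{t=0} = 5

M_X(t) = e^(5*e^(t) - 5)
K_X(t) = log M_X(t) = 5*e^(t) - 5
dK/dt = 5*e^(t)
d^2K/dt^2 = 5*e^(t)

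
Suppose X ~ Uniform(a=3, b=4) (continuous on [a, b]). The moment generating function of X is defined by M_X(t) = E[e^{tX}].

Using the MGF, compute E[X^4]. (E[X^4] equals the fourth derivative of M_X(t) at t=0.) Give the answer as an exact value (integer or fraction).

M_X(t) = (e^(4*t) - e^(3*t))/t

E[X^4] = D^4[M](0) = 781/5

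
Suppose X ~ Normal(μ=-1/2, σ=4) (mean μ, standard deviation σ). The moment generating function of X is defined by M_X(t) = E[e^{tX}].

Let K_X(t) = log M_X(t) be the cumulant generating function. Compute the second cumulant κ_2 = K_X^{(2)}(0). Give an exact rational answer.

M_X(t) = e^(8*t^2 - t/2)
K_X(t) = log M_X(t) = 8*t^2 - t/2
K′(t) = 16*t - 1/2
K′′(t) = 16

κ_2 = K′′(0) = 16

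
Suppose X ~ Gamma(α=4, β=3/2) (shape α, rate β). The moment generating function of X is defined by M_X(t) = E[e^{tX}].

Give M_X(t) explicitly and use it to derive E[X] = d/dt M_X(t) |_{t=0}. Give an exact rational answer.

E[X] = D[M](0) = 8/3

M_X(t) = 81/(16*(3/2 - t)^4)
D[M](t) = -648/(32*t^5 - 240*t^4 + 720*t^3 - 1080*t^2 + 810*t - 243)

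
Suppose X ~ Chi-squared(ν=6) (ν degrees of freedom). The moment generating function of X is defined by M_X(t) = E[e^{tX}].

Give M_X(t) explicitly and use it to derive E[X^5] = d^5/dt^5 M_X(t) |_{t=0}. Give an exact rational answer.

M_X(t) = (1 - 2*t)^(-3)
dM/dt = 6/(16*t^4 - 32*t^3 + 24*t^2 - 8*t + 1)
d^2M/dt^2 = -48/(32*t^5 - 80*t^4 + 80*t^3 - 40*t^2 + 10*t - 1)
d^3M/dt^3 = 480/(64*t^6 - 192*t^5 + 240*t^4 - 160*t^3 + 60*t^2 - 12*t + 1)
d^4M/dt^4 = -5760/(128*t^7 - 448*t^6 + 672*t^5 - 560*t^4 + 280*t^3 - 84*t^2 + 14*t - 1)
d^5M/dt^5 = 80640/(256*t^8 - 1024*t^7 + 1792*t^6 - 1792*t^5 + 1120*t^4 - 448*t^3 + 112*t^2 - 16*t + 1)

E[X^5] = d^5M/dt^5 |_{t=0} = 80640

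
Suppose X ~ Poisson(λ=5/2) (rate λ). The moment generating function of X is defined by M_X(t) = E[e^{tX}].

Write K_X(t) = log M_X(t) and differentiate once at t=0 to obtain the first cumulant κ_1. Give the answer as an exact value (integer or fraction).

κ_1 = dK/dt |_{t=0} = 5/2

M_X(t) = e^(5*e^(t)/2 - 5/2)
K_X(t) = log M_X(t) = 5*e^(t)/2 - 5/2
dK/dt = 5*e^(t)/2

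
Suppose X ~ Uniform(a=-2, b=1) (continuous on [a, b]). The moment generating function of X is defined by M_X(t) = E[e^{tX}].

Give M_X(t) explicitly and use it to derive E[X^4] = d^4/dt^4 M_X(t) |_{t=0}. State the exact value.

M_X(t) = (e^(t) - e^(-2*t))/(3*t)
M^(4)(t) = (t^4*e^(3*t) - 16*t^4 - 4*t^3*e^(3*t) - 32*t^3 + 12*t^2*e^(3*t) - 48*t^2 - 24*t*e^(3*t) - 48*t + 24*e^(3*t) - 24)*e^(-2*t)/(3*t^5)

E[X^4] = M^(4)(0) = 11/5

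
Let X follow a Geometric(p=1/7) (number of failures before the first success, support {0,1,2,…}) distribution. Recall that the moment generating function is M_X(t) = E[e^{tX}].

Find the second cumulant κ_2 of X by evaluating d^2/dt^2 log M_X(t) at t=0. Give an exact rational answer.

M_X(t) = 1/(7*(1 - 6*e^(t)/7))
K_X(t) = log M_X(t) = -log(1 - 6*e^(t)/7) - log(7)
dK/dt = -6*e^(t)/(6*e^(t) - 7)
d^2K/dt^2 = 42*e^(t)/(36*e^(2*t) - 84*e^(t) + 49)

κ_2 = d^2K/dt^2 |_{t=0} = 42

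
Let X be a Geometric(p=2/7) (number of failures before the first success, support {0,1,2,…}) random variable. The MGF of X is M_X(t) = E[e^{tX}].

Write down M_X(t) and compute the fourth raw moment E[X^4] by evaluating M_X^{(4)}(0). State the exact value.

M_X(t) = 2/(7*(1 - 5*e^(t)/7))
dM/dt = 10*e^(t)/(25*e^(2*t) - 70*e^(t) + 49)
d^2M/dt^2 = (-50*e^(2*t) - 70*e^(t))/(125*e^(3*t) - 525*e^(2*t) + 735*e^(t) - 343)
d^3M/dt^3 = (250*e^(3*t) + 1400*e^(2*t) + 490*e^(t))/(625*e^(4*t) - 3500*e^(3*t) + 7350*e^(2*t) - 6860*e^(t) + 2401)
d^4M/dt^4 = (-1250*e^(4*t) - 19250*e^(3*t) - 26950*e^(2*t) - 3430*e^(t))/(3125*e^(5*t) - 21875*e^(4*t) + 61250*e^(3*t) - 85750*e^(2*t) + 60025*e^(t) - 16807)

E[X^4] = d^4M/dt^4 |_{t=0} = 1590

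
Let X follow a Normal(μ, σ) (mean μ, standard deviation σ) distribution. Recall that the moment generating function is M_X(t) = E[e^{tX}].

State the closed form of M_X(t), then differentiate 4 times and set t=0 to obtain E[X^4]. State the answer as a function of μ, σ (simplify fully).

E[X^4] = M^(4)(0) = μ^4 + 6*μ^2*σ^2 + 3*σ^4

M_X(t) = e^(μ*t + σ^2*t^2/2)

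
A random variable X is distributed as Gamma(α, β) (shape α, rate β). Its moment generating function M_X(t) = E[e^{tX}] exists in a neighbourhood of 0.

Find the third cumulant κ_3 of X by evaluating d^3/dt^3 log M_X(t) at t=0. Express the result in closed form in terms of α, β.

M_X(t) = (β/(β - t))^α
K_X(t) = log M_X(t) = α*(log(β) - log(β - t))
K′(t) = -α/(-β + t)
K′′(t) = α/(β^2 - 2*β*t + t^2)
K′′′(t) = -2*α/(-β^3 + 3*β^2*t - 3*β*t^2 + t^3)

κ_3 = K′′′(0) = 2*α/β^3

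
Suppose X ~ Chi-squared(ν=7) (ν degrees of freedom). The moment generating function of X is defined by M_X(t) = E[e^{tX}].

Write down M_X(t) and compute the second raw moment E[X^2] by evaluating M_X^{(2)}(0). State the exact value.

E[X^2] = d^2M/dt^2 |_{t=0} = 63

M_X(t) = (1 - 2*t)^(-7/2)
dM/dt = 7/(16*t^4*√(1 - 2*t) - 32*t^3*√(1 - 2*t) + 24*t^2*√(1 - 2*t) - 8*t*√(1 - 2*t) + √(1 - 2*t))
d^2M/dt^2 = -63/(32*t^5*√(1 - 2*t) - 80*t^4*√(1 - 2*t) + 80*t^3*√(1 - 2*t) - 40*t^2*√(1 - 2*t) + 10*t*√(1 - 2*t) - √(1 - 2*t))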